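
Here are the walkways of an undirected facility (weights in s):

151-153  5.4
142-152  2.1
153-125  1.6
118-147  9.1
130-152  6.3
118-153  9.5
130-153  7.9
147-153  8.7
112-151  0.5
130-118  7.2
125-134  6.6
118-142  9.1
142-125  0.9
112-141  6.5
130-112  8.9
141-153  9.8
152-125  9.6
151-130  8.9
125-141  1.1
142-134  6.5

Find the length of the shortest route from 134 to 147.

Compare a few routes:
134–125–153–147: 6.6+1.6+8.7 = 16.9
134–142–125–153–147: 6.5+0.9+1.6+8.7 = 17.7
134–142–118–147: 6.5+9.1+9.1 = 24.7
Cheapest is 134–125–153–147 at 16.9 s.

16.9 s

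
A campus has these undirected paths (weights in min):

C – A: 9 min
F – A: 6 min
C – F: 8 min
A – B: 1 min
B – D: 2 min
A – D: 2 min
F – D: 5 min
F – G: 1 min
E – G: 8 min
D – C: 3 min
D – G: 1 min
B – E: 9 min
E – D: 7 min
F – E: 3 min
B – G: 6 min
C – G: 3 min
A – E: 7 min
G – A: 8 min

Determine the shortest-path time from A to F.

4 min

Settle nodes by increasing distance from A:
A: 0
B: 1  (via A)
D: 2  (via A)
G: 3  (via D)
F: 4  (via G)
Shortest route: A–D–G–F = 4 min.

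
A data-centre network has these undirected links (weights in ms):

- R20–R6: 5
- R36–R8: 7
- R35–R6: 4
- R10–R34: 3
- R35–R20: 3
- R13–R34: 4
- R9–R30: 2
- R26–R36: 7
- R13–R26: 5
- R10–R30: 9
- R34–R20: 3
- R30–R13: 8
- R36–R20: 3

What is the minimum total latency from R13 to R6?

Compare a few routes:
R13 → R34 → R20 → R6: 4+3+5 = 12
R13 → R34 → R20 → R35 → R6: 4+3+3+4 = 14
Cheapest is R13 → R34 → R20 → R6 at 12 ms.

12 ms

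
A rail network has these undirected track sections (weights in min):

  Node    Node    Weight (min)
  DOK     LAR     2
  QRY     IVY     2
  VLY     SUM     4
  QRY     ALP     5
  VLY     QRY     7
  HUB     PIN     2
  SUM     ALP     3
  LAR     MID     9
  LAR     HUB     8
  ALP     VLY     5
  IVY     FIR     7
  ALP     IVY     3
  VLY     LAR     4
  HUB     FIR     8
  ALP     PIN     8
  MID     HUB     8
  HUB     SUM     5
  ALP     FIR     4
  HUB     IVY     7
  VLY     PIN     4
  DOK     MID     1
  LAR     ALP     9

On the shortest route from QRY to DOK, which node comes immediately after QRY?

VLY

Candidate routes:
QRY–IVY–ALP–LAR–DOK: 2+3+9+2 = 16
QRY–ALP–VLY–LAR–DOK: 5+5+4+2 = 16
QRY–VLY–LAR–DOK: 7+4+2 = 13
QRY–IVY–ALP–VLY–LAR–DOK: 2+3+5+4+2 = 16
The minimum is 13 min via QRY–VLY–LAR–DOK.
So from QRY the first move is to VLY.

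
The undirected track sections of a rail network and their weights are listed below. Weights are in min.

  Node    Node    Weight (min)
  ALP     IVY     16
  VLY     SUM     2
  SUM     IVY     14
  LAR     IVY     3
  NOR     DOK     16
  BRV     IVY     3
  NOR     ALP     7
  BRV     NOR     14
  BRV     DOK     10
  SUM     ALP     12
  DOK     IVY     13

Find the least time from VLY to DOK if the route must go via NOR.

Best VLY to NOR: VLY–SUM–ALP–NOR costing 21
Best NOR to DOK: NOR–DOK costing 16
Total via NOR: 21 + 16 = 37 min.

37 min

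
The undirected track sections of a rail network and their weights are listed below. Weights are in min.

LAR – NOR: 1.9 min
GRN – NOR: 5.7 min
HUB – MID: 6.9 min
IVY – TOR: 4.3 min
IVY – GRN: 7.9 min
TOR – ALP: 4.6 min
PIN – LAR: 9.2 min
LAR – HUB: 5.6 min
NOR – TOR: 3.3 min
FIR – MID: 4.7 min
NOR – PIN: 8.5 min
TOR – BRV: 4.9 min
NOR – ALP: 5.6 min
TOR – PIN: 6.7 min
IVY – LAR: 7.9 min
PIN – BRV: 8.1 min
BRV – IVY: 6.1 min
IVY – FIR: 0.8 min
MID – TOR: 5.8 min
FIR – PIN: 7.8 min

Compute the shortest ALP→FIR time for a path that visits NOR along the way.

14 min

Best ALP to NOR: ALP → NOR costing 5.6
Best NOR to FIR: NOR → TOR → IVY → FIR costing 8.4
Total via NOR: 5.6 + 8.4 = 14 min.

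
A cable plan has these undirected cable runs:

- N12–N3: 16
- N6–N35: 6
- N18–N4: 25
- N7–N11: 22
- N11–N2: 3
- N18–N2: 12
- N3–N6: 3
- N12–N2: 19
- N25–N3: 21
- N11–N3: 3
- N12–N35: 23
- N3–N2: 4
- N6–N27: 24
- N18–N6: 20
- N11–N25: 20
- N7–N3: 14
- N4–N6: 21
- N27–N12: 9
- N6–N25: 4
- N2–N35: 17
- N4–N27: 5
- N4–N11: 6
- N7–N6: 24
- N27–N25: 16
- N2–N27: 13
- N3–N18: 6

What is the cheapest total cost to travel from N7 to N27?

28

Shortest distances from N7:
N7: 0
N3: 14  (via N7)
N6: 17  (via N3)
N11: 17  (via N3)
N2: 18  (via N3)
N18: 20  (via N3)
N25: 21  (via N6)
N4: 23  (via N11)
N35: 23  (via N6)
N27: 28  (via N4)
Shortest route: N7–N3–N11–N4–N27 = 28.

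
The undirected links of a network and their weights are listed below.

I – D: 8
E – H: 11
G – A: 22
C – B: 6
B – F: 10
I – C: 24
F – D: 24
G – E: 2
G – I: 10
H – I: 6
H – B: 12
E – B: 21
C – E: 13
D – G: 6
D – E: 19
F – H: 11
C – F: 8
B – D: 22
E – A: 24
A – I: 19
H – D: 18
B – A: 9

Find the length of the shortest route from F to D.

Settle nodes by increasing distance from F:
F: 0
C: 8  (via F)
B: 10  (via F)
H: 11  (via F)
I: 17  (via H)
A: 19  (via B)
E: 21  (via C)
G: 23  (via E)
D: 24  (via F)
Shortest route: F → D = 24.

24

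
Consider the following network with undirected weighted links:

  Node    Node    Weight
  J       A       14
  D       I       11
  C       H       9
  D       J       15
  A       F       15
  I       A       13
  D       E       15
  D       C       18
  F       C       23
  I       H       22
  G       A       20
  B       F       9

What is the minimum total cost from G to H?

Running Dijkstra from G:
G: 0
A: 20  (via G)
I: 33  (via A)
J: 34  (via A)
F: 35  (via A)
B: 44  (via F)
D: 44  (via I)
H: 55  (via I)
Shortest route: G–A–I–H = 55.

55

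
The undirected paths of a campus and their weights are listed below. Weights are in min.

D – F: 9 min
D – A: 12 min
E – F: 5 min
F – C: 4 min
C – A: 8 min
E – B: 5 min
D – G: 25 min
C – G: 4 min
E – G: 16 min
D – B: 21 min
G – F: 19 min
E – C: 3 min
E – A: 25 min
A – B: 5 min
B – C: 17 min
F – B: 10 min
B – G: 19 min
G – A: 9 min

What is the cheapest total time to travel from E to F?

5 min

Enumerating some paths:
E - C - F: 3+4 = 7
E - F: 5 = 5
The minimum is 5 min via E - F.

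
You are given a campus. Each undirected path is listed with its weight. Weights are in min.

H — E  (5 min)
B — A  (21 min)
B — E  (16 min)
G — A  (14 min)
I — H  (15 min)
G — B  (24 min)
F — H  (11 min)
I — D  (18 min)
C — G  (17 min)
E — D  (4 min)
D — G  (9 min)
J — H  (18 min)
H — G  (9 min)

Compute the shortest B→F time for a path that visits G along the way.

Shortest B→G: B → G = 24
Shortest G→F: G → H → F = 20
Total via G: 24 + 20 = 44 min.

44 min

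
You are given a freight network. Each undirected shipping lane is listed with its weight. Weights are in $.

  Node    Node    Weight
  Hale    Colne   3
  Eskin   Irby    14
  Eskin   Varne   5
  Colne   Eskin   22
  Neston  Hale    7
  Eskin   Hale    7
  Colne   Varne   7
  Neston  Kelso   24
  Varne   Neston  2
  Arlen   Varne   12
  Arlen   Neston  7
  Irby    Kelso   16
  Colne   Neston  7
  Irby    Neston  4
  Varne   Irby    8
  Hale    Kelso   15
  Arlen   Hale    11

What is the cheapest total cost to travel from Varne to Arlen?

Candidate routes:
Varne - Irby - Neston - Arlen: 8+4+7 = 19
Varne - Neston - Hale - Arlen: 2+7+11 = 20
Varne - Neston - Arlen: 2+7 = 9
Varne - Arlen: 12 = 12
Cheapest is Varne - Neston - Arlen at $9.

$9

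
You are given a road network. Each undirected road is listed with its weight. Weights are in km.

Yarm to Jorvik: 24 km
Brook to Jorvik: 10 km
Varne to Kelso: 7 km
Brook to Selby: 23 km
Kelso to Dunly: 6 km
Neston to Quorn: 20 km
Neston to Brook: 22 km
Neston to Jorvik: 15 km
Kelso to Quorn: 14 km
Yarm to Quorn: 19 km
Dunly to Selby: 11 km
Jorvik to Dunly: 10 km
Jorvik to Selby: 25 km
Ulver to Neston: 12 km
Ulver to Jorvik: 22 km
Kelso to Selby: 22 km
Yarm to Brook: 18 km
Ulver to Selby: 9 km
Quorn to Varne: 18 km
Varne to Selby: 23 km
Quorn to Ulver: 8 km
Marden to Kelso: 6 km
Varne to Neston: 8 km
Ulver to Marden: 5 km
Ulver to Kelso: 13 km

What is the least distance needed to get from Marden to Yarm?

32 km

Running Dijkstra from Marden:
Marden: 0
Ulver: 5  (via Marden)
Kelso: 6  (via Marden)
Dunly: 12  (via Kelso)
Varne: 13  (via Kelso)
Quorn: 13  (via Ulver)
Selby: 14  (via Ulver)
Neston: 17  (via Ulver)
Jorvik: 22  (via Dunly)
Brook: 32  (via Jorvik)
Yarm: 32  (via Quorn)
Shortest route: Marden–Ulver–Quorn–Yarm = 32 km.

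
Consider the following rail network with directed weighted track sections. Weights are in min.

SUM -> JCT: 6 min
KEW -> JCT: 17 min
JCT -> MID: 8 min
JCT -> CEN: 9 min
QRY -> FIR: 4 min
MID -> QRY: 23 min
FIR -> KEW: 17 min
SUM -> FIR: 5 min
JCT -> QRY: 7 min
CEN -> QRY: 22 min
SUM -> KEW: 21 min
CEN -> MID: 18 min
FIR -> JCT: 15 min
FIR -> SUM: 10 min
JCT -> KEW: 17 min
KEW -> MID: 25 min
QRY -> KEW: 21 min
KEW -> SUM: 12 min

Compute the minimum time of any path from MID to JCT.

42 min

Settle nodes by increasing distance from MID:
MID: 0
QRY: 23  (via MID)
FIR: 27  (via QRY)
SUM: 37  (via FIR)
JCT: 42  (via FIR)
Shortest route: MID–QRY–FIR–JCT = 42 min.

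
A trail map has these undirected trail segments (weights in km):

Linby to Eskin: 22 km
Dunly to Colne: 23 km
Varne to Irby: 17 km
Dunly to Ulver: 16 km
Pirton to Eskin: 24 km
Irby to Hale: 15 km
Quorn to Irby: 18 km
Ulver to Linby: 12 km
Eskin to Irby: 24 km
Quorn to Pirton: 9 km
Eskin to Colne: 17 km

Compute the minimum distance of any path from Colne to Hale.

56 km

Settle nodes by increasing distance from Colne:
Colne: 0
Eskin: 17  (via Colne)
Dunly: 23  (via Colne)
Linby: 39  (via Eskin)
Ulver: 39  (via Dunly)
Irby: 41  (via Eskin)
Pirton: 41  (via Eskin)
Quorn: 50  (via Pirton)
Hale: 56  (via Irby)
Shortest route: Colne–Eskin–Irby–Hale = 56 km.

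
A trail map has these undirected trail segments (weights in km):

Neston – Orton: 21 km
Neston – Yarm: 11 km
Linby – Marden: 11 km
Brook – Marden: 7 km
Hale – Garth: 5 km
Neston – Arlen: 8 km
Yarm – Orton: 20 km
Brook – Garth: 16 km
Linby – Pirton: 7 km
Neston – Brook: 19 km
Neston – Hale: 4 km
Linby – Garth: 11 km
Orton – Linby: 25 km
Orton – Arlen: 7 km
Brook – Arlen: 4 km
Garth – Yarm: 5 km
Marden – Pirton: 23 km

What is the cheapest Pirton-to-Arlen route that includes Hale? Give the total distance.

Best Pirton to Hale: Pirton → Linby → Garth → Hale costing 23
Best Hale to Arlen: Hale → Neston → Arlen costing 12
Total via Hale: 23 + 12 = 35 km.

35 km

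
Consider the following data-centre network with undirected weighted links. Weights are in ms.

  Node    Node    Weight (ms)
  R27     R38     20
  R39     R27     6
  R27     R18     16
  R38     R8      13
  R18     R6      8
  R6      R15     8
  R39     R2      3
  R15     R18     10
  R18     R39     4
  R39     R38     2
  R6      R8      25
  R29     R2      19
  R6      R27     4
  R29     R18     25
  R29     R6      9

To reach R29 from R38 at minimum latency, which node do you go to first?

Enumerating some paths:
R38 - R39 - R27 - R6 - R29: 2+6+4+9 = 21
R38 - R39 - R2 - R29: 2+3+19 = 24
R38 - R39 - R18 - R6 - R29: 2+4+8+9 = 23
Cheapest is R38 - R39 - R27 - R6 - R29 at 21 ms.
So from R38 the first move is to R39.

R39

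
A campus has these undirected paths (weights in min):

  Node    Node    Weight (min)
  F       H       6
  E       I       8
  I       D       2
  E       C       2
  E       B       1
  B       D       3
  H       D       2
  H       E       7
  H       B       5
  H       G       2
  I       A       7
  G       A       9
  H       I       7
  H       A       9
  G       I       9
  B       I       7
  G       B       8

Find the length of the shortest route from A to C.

15 min

Running Dijkstra from A:
A: 0
I: 7  (via A)
D: 9  (via I)
G: 9  (via A)
H: 9  (via A)
B: 12  (via D)
E: 13  (via B)
C: 15  (via E)
Shortest route: A–I–D–B–E–C = 15 min.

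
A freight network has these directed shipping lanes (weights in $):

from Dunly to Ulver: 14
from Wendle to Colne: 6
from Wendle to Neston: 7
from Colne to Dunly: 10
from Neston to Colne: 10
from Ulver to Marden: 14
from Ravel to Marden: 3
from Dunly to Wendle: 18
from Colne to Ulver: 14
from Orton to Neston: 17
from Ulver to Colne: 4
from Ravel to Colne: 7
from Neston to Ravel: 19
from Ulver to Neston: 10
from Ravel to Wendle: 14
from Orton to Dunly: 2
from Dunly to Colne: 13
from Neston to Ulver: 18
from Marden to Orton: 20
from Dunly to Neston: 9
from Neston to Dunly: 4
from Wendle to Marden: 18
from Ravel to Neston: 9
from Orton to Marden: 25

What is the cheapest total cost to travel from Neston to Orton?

Compare a few routes:
Neston–Ulver–Marden–Orton: 18+14+20 = 52
Neston–Ravel–Marden–Orton: 19+3+20 = 42
Neston–Dunly–Ulver–Marden–Orton: 4+14+14+20 = 52
The minimum is $42 via Neston–Ravel–Marden–Orton.

$42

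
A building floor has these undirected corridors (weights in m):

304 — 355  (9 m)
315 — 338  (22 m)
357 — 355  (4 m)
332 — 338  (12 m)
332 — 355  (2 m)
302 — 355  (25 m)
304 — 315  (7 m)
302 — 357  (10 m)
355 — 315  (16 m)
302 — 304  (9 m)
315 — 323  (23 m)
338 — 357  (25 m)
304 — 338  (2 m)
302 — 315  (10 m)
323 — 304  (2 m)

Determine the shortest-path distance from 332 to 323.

13 m

Enumerating some paths:
332 → 338 → 304 → 323: 12+2+2 = 16
332 → 355 → 304 → 323: 2+9+2 = 13
332 → 355 → 315 → 304 → 323: 2+16+7+2 = 27
Cheapest is 332 → 355 → 304 → 323 at 13 m.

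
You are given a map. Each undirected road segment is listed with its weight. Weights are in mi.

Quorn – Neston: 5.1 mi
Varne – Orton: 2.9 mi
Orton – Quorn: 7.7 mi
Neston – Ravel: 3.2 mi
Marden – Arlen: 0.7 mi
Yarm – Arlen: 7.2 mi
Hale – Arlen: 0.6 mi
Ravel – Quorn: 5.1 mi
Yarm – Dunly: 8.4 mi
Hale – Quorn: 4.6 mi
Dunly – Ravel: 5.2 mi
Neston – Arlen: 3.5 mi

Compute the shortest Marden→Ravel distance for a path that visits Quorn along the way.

11 mi

Shortest Marden→Quorn: Marden–Arlen–Hale–Quorn = 5.9
Best Quorn to Ravel: Quorn–Ravel costing 5.1
Total via Quorn: 5.9 + 5.1 = 11 mi.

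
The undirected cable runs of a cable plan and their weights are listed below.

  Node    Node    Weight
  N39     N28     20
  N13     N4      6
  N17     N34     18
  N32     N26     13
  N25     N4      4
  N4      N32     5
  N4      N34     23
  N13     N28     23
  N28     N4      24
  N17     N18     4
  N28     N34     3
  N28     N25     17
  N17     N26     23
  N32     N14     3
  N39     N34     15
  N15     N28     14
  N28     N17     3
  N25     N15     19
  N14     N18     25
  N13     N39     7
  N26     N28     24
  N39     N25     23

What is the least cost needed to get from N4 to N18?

Running Dijkstra from N4:
N4: 0
N25: 4  (via N4)
N32: 5  (via N4)
N13: 6  (via N4)
N14: 8  (via N32)
N39: 13  (via N13)
N26: 18  (via N32)
N28: 21  (via N25)
N15: 23  (via N25)
N34: 23  (via N4)
N17: 24  (via N28)
N18: 28  (via N17)
Shortest route: N4–N25–N28–N17–N18 = 28.

28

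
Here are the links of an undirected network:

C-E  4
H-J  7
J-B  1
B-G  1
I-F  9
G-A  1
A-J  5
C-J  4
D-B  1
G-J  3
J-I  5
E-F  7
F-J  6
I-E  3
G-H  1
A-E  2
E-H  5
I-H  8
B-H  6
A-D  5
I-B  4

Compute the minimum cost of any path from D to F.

Compare a few routes:
D–B–J–F: 1+1+6 = 8
D–B–G–J–F: 1+1+3+6 = 11
D–B–I–F: 1+4+9 = 14
D–B–G–A–E–F: 1+1+1+2+7 = 12
The minimum is 8 via D–B–J–F.

8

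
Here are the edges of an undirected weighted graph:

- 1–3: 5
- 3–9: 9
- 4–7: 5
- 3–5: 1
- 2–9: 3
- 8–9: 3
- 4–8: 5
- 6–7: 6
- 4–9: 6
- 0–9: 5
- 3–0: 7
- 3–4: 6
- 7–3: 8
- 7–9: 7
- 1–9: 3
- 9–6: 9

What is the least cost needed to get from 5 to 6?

Enumerating some paths:
5 → 3 → 1 → 9 → 6: 1+5+3+9 = 18
5 → 3 → 9 → 6: 1+9+9 = 19
5 → 3 → 4 → 7 → 6: 1+6+5+6 = 18
5 → 3 → 7 → 6: 1+8+6 = 15
The minimum is 15 via 5 → 3 → 7 → 6.

15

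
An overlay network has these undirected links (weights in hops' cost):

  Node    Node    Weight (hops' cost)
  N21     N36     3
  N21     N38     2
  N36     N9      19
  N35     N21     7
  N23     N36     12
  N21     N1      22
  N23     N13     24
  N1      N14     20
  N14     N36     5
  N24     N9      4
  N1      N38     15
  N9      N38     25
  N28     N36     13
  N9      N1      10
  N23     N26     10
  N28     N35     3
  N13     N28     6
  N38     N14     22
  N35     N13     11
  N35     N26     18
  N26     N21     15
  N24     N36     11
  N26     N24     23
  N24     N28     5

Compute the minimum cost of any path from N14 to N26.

23 hops' cost

Candidate routes:
N14–N36–N21–N26: 5+3+15 = 23
N14–N36–N23–N26: 5+12+10 = 27
N14–N36–N21–N35–N26: 5+3+7+18 = 33
N14–N38–N21–N26: 22+2+15 = 39
The minimum is 23 hops' cost via N14–N36–N21–N26.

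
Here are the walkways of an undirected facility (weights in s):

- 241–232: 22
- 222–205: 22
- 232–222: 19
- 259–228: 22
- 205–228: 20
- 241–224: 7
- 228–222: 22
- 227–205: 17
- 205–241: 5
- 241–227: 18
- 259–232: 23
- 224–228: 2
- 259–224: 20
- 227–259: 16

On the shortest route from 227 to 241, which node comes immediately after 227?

241

Enumerating some paths:
227 - 205 - 241: 17+5 = 22
227 - 241: 18 = 18
Cheapest is 227 - 241 at 18 s.
So from 227 the first move is to 241.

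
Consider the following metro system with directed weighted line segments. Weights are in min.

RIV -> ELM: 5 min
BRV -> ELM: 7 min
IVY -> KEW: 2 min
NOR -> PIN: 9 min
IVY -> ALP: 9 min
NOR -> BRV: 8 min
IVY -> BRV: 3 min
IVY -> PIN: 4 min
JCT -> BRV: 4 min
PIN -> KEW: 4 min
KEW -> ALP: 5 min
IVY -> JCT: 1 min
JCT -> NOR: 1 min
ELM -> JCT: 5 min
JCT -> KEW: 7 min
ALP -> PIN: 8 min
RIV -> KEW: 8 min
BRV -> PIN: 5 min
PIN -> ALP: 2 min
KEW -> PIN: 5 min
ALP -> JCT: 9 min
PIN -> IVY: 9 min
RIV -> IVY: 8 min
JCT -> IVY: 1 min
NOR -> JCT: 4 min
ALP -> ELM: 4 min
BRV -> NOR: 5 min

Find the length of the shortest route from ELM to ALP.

12 min

Running Dijkstra from ELM:
ELM: 0
JCT: 5  (via ELM)
NOR: 6  (via JCT)
IVY: 6  (via JCT)
KEW: 8  (via IVY)
BRV: 9  (via JCT)
PIN: 10  (via IVY)
ALP: 12  (via PIN)
Shortest route: ELM → JCT → IVY → PIN → ALP = 12 min.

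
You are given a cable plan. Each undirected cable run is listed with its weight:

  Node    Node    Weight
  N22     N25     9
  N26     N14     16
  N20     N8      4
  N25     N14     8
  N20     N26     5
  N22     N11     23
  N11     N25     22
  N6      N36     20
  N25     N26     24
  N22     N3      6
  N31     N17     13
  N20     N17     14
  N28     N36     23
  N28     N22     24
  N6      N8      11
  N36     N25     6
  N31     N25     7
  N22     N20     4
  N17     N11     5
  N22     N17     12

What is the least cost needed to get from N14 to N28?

37

Shortest distances from N14:
N14: 0
N25: 8  (via N14)
N36: 14  (via N25)
N31: 15  (via N25)
N26: 16  (via N14)
N22: 17  (via N25)
N20: 21  (via N26)
N3: 23  (via N22)
N8: 25  (via N20)
N17: 28  (via N31)
N11: 30  (via N25)
N6: 34  (via N36)
N28: 37  (via N36)
Shortest route: N14 → N25 → N36 → N28 = 37.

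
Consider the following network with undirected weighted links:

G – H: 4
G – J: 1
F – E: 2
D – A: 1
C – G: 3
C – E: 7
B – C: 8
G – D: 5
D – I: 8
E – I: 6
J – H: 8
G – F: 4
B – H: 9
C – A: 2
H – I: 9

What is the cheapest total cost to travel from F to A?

9

Compare a few routes:
F - E - C - A: 2+7+2 = 11
F - G - C - A: 4+3+2 = 9
F - G - D - A: 4+5+1 = 10
The minimum is 9 via F - G - C - A.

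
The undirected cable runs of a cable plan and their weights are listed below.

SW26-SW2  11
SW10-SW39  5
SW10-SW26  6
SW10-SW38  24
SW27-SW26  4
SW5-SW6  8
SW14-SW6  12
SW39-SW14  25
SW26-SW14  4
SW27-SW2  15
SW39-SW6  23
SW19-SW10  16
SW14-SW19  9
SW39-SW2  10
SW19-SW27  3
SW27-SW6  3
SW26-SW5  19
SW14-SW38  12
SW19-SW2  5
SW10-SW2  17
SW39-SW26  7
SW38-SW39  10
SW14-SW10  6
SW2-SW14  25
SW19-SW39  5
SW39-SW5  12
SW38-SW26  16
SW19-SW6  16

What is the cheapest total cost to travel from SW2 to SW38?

20

Compare a few routes:
SW2 → SW19 → SW14 → SW38: 5+9+12 = 26
SW2 → SW26 → SW14 → SW38: 11+4+12 = 27
SW2 → SW39 → SW38: 10+10 = 20
SW2 → SW26 → SW38: 11+16 = 27
Cheapest is SW2 → SW39 → SW38 at 20.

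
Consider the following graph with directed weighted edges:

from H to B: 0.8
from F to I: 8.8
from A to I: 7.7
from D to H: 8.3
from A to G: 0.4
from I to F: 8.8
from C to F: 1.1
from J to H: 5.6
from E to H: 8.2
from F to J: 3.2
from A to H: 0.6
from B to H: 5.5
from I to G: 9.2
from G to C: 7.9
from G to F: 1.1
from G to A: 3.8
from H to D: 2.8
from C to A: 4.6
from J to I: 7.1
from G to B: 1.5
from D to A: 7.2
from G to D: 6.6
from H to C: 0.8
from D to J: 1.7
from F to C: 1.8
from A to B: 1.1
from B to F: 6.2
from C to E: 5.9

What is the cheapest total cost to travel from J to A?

11

Shortest distances from J:
J: 0
H: 5.6  (via J)
B: 6.4  (via H)
C: 6.4  (via H)
I: 7.1  (via J)
F: 7.5  (via C)
D: 8.4  (via H)
A: 11  (via C)
Shortest route: J–H–C–A = 11.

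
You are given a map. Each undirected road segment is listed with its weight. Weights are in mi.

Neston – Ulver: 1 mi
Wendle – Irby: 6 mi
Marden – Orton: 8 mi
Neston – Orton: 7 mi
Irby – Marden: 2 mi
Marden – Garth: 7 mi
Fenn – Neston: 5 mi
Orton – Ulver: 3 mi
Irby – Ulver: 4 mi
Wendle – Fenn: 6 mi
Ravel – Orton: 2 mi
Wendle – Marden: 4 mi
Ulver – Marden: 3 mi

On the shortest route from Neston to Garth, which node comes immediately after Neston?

Candidate routes:
Neston–Ulver–Marden–Garth: 1+3+7 = 11
Neston–Ulver–Irby–Marden–Garth: 1+4+2+7 = 14
Cheapest is Neston–Ulver–Marden–Garth at 11 mi.
So from Neston the first move is to Ulver.

Ulver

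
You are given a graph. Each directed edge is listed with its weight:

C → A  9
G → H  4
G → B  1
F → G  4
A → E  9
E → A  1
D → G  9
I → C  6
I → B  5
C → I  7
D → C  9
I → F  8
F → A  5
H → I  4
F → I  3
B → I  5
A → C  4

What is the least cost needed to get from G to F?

14

Running Dijkstra from G:
G: 0
B: 1  (via G)
H: 4  (via G)
I: 6  (via B)
C: 12  (via I)
F: 14  (via I)
Shortest route: G–B–I–F = 14.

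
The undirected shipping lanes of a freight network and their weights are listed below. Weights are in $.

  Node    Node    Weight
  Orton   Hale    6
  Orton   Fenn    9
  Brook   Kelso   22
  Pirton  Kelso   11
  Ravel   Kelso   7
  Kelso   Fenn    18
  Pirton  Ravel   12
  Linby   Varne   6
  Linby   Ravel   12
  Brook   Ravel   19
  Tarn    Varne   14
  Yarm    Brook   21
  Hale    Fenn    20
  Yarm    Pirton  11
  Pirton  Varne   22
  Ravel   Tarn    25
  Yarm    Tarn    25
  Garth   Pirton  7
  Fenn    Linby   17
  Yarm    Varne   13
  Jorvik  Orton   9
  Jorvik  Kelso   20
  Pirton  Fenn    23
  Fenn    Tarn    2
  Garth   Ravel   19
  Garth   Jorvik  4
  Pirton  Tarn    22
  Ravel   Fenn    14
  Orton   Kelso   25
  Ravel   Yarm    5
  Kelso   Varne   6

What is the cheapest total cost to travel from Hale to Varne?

Shortest distances from Hale:
Hale: 0
Orton: 6  (via Hale)
Fenn: 15  (via Orton)
Jorvik: 15  (via Orton)
Tarn: 17  (via Fenn)
Garth: 19  (via Jorvik)
Pirton: 26  (via Garth)
Ravel: 29  (via Fenn)
Varne: 31  (via Tarn)
Shortest route: Hale → Orton → Fenn → Tarn → Varne = $31.

$31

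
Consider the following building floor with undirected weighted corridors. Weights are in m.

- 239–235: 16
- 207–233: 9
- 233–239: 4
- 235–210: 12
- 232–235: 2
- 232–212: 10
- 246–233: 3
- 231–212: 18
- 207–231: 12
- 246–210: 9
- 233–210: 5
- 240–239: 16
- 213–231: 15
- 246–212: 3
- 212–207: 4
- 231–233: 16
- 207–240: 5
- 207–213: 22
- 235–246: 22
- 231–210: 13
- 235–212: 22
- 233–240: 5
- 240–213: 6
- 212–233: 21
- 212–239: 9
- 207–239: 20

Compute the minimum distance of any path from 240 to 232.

Shortest distances from 240:
240: 0
233: 5  (via 240)
207: 5  (via 240)
213: 6  (via 240)
246: 8  (via 233)
239: 9  (via 233)
212: 9  (via 207)
210: 10  (via 233)
231: 17  (via 207)
232: 19  (via 212)
Shortest route: 240 → 207 → 212 → 232 = 19 m.

19 m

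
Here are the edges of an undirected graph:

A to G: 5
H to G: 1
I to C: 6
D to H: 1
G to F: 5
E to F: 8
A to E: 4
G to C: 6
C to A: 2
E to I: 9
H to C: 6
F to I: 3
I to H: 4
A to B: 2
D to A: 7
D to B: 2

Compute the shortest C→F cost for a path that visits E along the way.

14

Shortest C→E: C → A → E = 6
Shortest E→F: E → F = 8
Total via E: 6 + 8 = 14.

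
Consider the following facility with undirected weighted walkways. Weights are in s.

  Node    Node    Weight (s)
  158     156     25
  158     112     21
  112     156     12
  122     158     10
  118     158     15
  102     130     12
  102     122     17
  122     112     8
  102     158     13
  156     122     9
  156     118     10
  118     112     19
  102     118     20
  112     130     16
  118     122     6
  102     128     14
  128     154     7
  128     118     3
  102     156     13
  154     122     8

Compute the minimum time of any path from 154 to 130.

32 s

Enumerating some paths:
154 - 122 - 112 - 130: 8+8+16 = 32
154 - 128 - 102 - 130: 7+14+12 = 33
The minimum is 32 s via 154 - 122 - 112 - 130.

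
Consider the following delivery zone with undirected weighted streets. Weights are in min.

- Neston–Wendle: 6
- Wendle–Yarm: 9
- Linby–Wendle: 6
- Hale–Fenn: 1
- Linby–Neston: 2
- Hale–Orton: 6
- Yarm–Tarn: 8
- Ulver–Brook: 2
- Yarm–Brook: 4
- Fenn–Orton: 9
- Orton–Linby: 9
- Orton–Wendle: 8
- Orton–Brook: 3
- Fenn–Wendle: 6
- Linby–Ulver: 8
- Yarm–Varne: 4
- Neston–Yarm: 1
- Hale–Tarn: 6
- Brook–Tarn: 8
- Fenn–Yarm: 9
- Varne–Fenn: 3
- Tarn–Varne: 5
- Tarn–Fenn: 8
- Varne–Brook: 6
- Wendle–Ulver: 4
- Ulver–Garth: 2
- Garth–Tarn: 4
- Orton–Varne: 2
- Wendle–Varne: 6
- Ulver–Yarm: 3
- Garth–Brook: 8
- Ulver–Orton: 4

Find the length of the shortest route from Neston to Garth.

Candidate routes:
Neston–Yarm–Brook–Ulver–Garth: 1+4+2+2 = 9
Neston–Yarm–Ulver–Garth: 1+3+2 = 6
Cheapest is Neston–Yarm–Ulver–Garth at 6 min.

6 min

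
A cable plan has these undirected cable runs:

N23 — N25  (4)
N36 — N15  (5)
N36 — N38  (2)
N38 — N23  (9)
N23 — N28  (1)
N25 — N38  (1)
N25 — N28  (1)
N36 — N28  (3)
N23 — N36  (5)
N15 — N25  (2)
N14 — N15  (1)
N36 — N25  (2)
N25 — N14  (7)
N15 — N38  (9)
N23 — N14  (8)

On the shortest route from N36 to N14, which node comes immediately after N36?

N25

Candidate routes:
N36–N25–N15–N14: 2+2+1 = 5
N36–N28–N25–N15–N14: 3+1+2+1 = 7
N36–N15–N14: 5+1 = 6
N36–N38–N25–N15–N14: 2+1+2+1 = 6
Cheapest is N36–N25–N15–N14 at 5.
So from N36 the first move is to N25.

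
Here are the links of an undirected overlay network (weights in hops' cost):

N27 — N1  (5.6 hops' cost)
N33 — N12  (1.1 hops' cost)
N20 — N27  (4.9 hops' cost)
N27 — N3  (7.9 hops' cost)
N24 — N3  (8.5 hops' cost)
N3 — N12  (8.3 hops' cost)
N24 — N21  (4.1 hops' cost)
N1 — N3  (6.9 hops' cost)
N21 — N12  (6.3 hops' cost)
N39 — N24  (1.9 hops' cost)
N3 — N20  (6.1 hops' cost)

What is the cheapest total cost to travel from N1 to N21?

Settle nodes by increasing distance from N1:
N1: 0
N27: 5.6  (via N1)
N3: 6.9  (via N1)
N20: 10.5  (via N27)
N12: 15.2  (via N3)
N24: 15.4  (via N3)
N33: 16.3  (via N12)
N39: 17.3  (via N24)
N21: 19.5  (via N24)
Shortest route: N1 → N3 → N24 → N21 = 19.5 hops' cost.

19.5 hops' cost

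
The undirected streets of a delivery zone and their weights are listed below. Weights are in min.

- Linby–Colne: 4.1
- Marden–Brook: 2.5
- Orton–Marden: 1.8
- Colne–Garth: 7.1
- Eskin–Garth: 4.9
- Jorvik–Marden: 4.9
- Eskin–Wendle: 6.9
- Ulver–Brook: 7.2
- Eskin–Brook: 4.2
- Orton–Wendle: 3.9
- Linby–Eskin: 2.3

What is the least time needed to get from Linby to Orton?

10.8 min

Candidate routes:
Linby → Eskin → Wendle → Orton: 2.3+6.9+3.9 = 13.1
Linby → Eskin → Brook → Marden → Orton: 2.3+4.2+2.5+1.8 = 10.8
The minimum is 10.8 min via Linby → Eskin → Brook → Marden → Orton.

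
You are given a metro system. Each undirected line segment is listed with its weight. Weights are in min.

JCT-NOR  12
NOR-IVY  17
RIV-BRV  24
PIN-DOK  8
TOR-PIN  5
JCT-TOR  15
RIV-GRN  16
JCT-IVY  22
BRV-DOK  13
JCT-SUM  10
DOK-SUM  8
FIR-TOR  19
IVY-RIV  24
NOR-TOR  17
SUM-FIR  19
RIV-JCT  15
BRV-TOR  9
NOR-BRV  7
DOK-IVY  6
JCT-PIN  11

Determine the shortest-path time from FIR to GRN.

60 min

Shortest distances from FIR:
FIR: 0
SUM: 19  (via FIR)
TOR: 19  (via FIR)
PIN: 24  (via TOR)
DOK: 27  (via SUM)
BRV: 28  (via TOR)
JCT: 29  (via SUM)
IVY: 33  (via DOK)
NOR: 35  (via BRV)
RIV: 44  (via JCT)
GRN: 60  (via RIV)
Shortest route: FIR–SUM–JCT–RIV–GRN = 60 min.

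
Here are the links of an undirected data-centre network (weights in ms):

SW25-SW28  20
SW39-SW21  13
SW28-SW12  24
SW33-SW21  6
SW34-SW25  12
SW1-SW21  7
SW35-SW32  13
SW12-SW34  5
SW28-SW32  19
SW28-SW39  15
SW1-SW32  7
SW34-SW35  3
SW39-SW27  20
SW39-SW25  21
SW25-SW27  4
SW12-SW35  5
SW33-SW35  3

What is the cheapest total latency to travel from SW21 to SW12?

Candidate routes:
SW21 - SW1 - SW32 - SW35 - SW12: 7+7+13+5 = 32
SW21 - SW33 - SW35 - SW12: 6+3+5 = 14
SW21 - SW33 - SW35 - SW34 - SW12: 6+3+3+5 = 17
Cheapest is SW21 - SW33 - SW35 - SW12 at 14 ms.

14 ms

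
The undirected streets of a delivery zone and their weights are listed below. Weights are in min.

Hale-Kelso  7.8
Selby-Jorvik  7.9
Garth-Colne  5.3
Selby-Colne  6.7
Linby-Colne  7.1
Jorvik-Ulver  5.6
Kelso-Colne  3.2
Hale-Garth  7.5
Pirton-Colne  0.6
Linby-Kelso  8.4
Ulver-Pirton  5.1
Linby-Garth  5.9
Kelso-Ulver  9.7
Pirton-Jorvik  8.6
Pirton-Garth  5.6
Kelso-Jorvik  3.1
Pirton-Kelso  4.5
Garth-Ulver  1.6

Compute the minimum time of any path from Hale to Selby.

17.7 min

Running Dijkstra from Hale:
Hale: 0
Garth: 7.5  (via Hale)
Kelso: 7.8  (via Hale)
Ulver: 9.1  (via Garth)
Jorvik: 10.9  (via Kelso)
Colne: 11  (via Kelso)
Pirton: 11.6  (via Colne)
Linby: 13.4  (via Garth)
Selby: 17.7  (via Colne)
Shortest route: Hale → Kelso → Colne → Selby = 17.7 min.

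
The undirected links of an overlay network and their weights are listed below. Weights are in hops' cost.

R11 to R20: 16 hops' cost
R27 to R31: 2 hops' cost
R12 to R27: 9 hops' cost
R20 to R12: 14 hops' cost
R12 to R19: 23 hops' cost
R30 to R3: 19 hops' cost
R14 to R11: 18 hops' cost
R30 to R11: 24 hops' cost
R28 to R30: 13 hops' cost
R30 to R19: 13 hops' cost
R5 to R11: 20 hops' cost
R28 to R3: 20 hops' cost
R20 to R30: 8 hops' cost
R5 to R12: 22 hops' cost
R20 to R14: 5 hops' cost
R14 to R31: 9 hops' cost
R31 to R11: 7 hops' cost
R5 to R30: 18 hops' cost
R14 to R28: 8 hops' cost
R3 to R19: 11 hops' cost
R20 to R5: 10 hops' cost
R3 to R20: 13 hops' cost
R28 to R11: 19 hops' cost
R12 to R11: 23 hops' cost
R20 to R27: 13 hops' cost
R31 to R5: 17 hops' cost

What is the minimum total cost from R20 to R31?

Compare a few routes:
R20 → R11 → R31: 16+7 = 23
R20 → R14 → R31: 5+9 = 14
R20 → R27 → R31: 13+2 = 15
Cheapest is R20 → R14 → R31 at 14 hops' cost.

14 hops' cost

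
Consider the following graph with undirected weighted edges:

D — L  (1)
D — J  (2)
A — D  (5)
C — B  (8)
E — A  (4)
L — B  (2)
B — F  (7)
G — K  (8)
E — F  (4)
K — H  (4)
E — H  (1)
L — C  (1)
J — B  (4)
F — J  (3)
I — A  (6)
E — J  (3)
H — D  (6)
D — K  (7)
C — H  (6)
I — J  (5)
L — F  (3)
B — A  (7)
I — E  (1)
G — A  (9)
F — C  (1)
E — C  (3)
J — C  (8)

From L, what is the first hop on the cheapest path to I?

C

Compare a few routes:
L → D → J → I: 1+2+5 = 8
L → C → E → I: 1+3+1 = 5
L → C → F → E → I: 1+1+4+1 = 7
L → D → J → E → I: 1+2+3+1 = 7
Cheapest is L → C → E → I at 5.
So from L the first move is to C.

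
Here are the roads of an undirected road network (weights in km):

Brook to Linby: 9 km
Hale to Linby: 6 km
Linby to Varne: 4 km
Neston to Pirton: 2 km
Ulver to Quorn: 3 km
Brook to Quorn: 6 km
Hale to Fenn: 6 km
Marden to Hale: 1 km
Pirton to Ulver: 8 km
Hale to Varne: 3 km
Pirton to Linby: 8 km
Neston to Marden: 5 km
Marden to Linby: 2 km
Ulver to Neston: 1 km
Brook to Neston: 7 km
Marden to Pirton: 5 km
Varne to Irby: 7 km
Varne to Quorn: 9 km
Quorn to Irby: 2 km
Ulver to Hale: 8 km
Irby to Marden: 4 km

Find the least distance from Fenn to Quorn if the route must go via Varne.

Shortest Fenn→Varne: Fenn–Hale–Varne = 9
Shortest Varne→Quorn: Varne–Quorn = 9
Total via Varne: 9 + 9 = 18 km.

18 km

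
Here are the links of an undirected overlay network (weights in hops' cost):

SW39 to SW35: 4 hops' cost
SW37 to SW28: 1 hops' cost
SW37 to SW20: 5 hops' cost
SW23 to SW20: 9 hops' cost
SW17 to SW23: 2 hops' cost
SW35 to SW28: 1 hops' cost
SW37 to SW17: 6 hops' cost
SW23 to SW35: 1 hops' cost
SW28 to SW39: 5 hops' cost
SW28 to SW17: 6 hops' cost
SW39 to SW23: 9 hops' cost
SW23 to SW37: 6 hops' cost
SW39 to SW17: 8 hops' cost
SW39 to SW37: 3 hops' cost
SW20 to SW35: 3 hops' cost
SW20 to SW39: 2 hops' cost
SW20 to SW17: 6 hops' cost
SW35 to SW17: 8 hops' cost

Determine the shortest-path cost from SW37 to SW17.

Running Dijkstra from SW37:
SW37: 0
SW28: 1  (via SW37)
SW35: 2  (via SW28)
SW39: 3  (via SW37)
SW23: 3  (via SW35)
SW17: 5  (via SW23)
Shortest route: SW37–SW28–SW35–SW23–SW17 = 5 hops' cost.

5 hops' cost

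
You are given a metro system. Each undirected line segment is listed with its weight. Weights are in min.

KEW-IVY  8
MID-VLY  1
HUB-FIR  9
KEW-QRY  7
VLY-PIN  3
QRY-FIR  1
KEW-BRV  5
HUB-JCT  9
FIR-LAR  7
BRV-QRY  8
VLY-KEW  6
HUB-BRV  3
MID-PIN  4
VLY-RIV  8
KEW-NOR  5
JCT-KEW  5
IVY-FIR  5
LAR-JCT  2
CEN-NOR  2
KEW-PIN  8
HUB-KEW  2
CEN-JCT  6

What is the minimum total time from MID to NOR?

12 min

Compare a few routes:
MID - VLY - KEW - NOR: 1+6+5 = 12
MID - VLY - PIN - KEW - NOR: 1+3+8+5 = 17
Cheapest is MID - VLY - KEW - NOR at 12 min.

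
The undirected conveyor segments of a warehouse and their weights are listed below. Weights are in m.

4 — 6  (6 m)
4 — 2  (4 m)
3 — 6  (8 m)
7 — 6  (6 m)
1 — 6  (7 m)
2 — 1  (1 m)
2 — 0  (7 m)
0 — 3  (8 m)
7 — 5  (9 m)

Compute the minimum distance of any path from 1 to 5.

22 m

Running Dijkstra from 1:
1: 0
2: 1  (via 1)
4: 5  (via 2)
6: 7  (via 1)
0: 8  (via 2)
7: 13  (via 6)
3: 15  (via 6)
5: 22  (via 7)
Shortest route: 1 → 6 → 7 → 5 = 22 m.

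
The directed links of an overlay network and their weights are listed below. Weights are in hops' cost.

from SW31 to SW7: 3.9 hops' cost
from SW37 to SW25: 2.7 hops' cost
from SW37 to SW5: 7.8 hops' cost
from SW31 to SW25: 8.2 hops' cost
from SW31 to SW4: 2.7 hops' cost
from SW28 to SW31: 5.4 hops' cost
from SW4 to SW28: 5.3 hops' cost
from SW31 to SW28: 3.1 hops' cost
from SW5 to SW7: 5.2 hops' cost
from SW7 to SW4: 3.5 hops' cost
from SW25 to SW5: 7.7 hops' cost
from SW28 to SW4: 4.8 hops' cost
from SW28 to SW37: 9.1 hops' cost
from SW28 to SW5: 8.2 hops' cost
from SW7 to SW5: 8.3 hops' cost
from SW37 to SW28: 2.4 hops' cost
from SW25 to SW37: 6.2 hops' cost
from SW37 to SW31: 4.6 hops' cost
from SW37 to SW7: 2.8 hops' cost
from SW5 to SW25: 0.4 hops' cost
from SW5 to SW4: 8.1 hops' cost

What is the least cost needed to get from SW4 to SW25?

13.9 hops' cost

Running Dijkstra from SW4:
SW4: 0
SW28: 5.3  (via SW4)
SW31: 10.7  (via SW28)
SW5: 13.5  (via SW28)
SW25: 13.9  (via SW5)
Shortest route: SW4–SW28–SW5–SW25 = 13.9 hops' cost.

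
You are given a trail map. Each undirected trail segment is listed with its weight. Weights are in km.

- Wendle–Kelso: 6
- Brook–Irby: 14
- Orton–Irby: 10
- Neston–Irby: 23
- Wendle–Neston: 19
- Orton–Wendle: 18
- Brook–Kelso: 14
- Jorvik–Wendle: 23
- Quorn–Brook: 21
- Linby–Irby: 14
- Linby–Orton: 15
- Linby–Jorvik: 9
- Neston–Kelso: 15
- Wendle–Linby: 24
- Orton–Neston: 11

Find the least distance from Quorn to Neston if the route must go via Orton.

56 km

Shortest Quorn→Orton: Quorn–Brook–Irby–Orton = 45
Best Orton to Neston: Orton–Neston costing 11
Total via Orton: 45 + 11 = 56 km.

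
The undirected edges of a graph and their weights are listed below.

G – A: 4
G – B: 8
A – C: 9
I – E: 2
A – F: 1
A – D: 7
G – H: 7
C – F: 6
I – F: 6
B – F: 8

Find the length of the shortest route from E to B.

Settle nodes by increasing distance from E:
E: 0
I: 2  (via E)
F: 8  (via I)
A: 9  (via F)
G: 13  (via A)
C: 14  (via F)
B: 16  (via F)
Shortest route: E → I → F → B = 16.

16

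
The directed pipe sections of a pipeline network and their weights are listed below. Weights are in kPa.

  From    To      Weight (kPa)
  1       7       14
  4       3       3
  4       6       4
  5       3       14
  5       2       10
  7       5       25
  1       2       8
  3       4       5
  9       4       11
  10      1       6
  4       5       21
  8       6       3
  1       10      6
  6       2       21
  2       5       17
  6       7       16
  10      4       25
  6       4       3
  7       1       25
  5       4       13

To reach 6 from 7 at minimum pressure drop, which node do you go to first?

5

Compare a few routes:
7 → 5 → 4 → 6: 25+13+4 = 42
7 → 5 → 3 → 4 → 6: 25+14+5+4 = 48
Cheapest is 7 → 5 → 4 → 6 at 42 kPa.
So from 7 the first move is to 5.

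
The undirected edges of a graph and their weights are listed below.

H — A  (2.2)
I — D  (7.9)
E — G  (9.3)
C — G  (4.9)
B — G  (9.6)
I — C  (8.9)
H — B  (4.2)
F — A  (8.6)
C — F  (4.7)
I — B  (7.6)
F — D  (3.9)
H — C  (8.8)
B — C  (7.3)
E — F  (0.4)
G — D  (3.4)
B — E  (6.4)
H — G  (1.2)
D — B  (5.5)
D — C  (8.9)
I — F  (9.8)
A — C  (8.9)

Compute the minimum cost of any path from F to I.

9.8

Enumerating some paths:
F–I: 9.8 = 9.8
F–D–I: 3.9+7.9 = 11.8
The minimum is 9.8 via F–I.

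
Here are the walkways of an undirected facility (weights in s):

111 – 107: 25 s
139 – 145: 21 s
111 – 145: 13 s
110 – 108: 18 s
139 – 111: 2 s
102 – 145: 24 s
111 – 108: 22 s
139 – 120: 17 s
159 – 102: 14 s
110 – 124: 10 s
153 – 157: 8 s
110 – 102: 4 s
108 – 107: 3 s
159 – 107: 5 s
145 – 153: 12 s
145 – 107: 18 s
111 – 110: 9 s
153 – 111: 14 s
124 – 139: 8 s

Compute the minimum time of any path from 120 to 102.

32 s

Running Dijkstra from 120:
120: 0
139: 17  (via 120)
111: 19  (via 139)
124: 25  (via 139)
110: 28  (via 111)
102: 32  (via 110)
Shortest route: 120–139–111–110–102 = 32 s.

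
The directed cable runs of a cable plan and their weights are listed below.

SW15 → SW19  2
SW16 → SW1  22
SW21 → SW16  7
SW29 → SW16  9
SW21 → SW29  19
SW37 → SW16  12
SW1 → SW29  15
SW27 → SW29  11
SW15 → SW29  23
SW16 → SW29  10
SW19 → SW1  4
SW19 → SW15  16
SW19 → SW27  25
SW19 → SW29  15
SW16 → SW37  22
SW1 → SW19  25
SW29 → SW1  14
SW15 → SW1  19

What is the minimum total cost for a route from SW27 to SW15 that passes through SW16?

Shortest SW27→SW16: SW27 → SW29 → SW16 = 20
Shortest SW16→SW15: SW16 → SW1 → SW19 → SW15 = 63
Total via SW16: 20 + 63 = 83.

83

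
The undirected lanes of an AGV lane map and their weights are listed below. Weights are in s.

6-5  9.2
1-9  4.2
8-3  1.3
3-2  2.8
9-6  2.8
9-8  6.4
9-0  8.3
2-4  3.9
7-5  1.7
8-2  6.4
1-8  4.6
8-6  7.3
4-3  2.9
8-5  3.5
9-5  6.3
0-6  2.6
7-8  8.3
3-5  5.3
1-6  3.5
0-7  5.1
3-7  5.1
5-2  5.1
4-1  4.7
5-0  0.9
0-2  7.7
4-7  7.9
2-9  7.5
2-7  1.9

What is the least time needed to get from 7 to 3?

4.7 s

Settle nodes by increasing distance from 7:
7: 0
5: 1.7  (via 7)
2: 1.9  (via 7)
0: 2.6  (via 5)
3: 4.7  (via 2)
Shortest route: 7–2–3 = 4.7 s.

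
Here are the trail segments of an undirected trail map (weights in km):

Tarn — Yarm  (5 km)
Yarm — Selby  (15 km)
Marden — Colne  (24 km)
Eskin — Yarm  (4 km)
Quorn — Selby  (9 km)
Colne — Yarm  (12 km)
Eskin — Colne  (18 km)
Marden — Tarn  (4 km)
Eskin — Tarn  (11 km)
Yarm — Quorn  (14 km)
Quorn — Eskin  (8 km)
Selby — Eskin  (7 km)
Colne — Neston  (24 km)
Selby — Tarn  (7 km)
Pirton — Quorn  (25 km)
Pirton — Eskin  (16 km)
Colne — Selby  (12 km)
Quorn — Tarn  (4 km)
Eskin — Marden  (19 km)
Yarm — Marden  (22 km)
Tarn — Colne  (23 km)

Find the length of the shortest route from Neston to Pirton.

56 km

Running Dijkstra from Neston:
Neston: 0
Colne: 24  (via Neston)
Selby: 36  (via Colne)
Yarm: 36  (via Colne)
Eskin: 40  (via Yarm)
Tarn: 41  (via Yarm)
Quorn: 45  (via Selby)
Marden: 45  (via Tarn)
Pirton: 56  (via Eskin)
Shortest route: Neston–Colne–Yarm–Eskin–Pirton = 56 km.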